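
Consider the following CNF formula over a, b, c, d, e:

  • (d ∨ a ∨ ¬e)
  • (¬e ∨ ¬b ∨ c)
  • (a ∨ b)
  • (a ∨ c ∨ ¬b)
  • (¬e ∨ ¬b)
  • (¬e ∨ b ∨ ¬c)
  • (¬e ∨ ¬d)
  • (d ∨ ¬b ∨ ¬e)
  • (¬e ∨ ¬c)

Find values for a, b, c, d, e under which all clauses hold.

Pure literal: a appears only positively; assign a = True.
Pure literal: e appears only negated; assign e = False.
b, c, d are now unconstrained; take b = False, c = True, d = True.
Check each clause:
  1. (¬e ∨ a ∨ d) — a is true.
  2. (¬b ∨ c ∨ ¬e) — c is true.
  3. (b ∨ a) — a is true.
  4. (c ∨ a ∨ ¬b) — a is true.
  5. (¬b ∨ ¬e) — ¬e is true.
  6. (¬e ∨ b ∨ ¬c) — ¬e is true.
  7. (¬d ∨ ¬e) — ¬e is true.
  8. (¬e ∨ ¬b ∨ d) — ¬e is true.
  9. (¬c ∨ ¬e) — ¬e is true.

a = True, b = False, c = True, d = True, e = False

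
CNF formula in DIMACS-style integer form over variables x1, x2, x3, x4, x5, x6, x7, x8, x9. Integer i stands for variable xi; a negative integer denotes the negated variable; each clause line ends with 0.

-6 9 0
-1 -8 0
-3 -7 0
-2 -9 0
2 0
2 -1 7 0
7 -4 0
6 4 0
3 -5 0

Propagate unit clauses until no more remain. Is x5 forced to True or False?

False

(x2) stands alone — x2 = True.
(¬x2 ∨ ¬x9): since x2 = True, the clause reduces to (¬x9). x9 = False.
From (¬x6 ∨ x9) and x9 = False: x6 = False.
From (x6 ∨ x4) and x6 = False: x4 = True.
In (¬x4 ∨ x7), ¬x4 is now false; x7 must hold, so x7 = True.
From (¬x3 ∨ ¬x7) and x7 = True: x3 = False.
(¬x5 ∨ x3) with x3 = False leaves only ¬x5, so x5 = False.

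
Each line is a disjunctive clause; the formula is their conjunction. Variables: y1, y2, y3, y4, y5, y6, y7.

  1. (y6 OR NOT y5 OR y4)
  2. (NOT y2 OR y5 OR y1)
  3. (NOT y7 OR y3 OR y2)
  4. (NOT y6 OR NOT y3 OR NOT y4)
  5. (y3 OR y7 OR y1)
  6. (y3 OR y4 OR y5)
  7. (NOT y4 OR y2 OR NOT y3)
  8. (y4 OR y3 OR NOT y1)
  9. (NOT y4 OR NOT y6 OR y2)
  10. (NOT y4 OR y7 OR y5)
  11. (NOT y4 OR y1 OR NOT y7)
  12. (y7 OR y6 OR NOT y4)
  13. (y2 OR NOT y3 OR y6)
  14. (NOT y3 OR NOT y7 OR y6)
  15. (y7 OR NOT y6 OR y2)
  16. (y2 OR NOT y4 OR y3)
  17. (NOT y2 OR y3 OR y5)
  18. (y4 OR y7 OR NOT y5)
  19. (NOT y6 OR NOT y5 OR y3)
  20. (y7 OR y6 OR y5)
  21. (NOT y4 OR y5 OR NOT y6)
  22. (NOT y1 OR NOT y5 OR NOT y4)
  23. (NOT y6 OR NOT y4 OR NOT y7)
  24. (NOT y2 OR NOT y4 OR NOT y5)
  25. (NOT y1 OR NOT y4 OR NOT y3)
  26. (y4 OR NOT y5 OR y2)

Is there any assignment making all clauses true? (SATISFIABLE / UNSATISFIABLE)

SATISFIABLE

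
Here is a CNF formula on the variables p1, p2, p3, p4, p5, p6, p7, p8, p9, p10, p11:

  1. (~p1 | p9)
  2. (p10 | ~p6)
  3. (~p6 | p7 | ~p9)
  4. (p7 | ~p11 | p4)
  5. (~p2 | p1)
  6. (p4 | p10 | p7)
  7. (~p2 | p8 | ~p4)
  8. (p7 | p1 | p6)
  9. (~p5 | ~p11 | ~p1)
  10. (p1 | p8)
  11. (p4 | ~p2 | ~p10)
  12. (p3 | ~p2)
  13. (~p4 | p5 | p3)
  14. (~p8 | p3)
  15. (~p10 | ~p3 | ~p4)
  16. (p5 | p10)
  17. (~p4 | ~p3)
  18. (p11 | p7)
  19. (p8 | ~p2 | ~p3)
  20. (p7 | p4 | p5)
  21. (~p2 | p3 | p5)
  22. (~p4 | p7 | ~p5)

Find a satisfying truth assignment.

p1 = 1  p2 = 0  p3 = 0  p4 = 0  p5 = 1  p6 = 0  p7 = 1  p8 = 0  p9 = 1  p10 = 0  p11 = 0

Check each clause:
  1. (p9 | ~p1) — p9 is true.
  2. (~p6 | p10) — ~p6 is true.
  3. (~p9 | ~p6 | p7) — ~p6 is true.
  4. (p4 | ~p11 | p7) — ~p11 is true.
  5. (~p2 | p1) — p1 is true.
  6. (p7 | p10 | p4) — p7 is true.
  7. (p8 | ~p2 | ~p4) — ~p4 is true.
  8. (p6 | p7 | p1) — p1 is true.
  9. (~p1 | ~p11 | ~p5) — ~p11 is true.
  10. (p1 | p8) — p1 is true.
  11. (~p10 | ~p2 | p4) — ~p2 is true.
  12. (p3 | ~p2) — ~p2 is true.
  13. (p5 | p3 | ~p4) — ~p4 is true.
  14. (p3 | ~p8) — ~p8 is true.
  15. (~p3 | ~p4 | ~p10) — ~p4 is true.
  16. (p10 | p5) — p5 is true.
  17. (~p3 | ~p4) — ~p4 is true.
  18. (p7 | p11) — p7 is true.
  19. (p8 | ~p3 | ~p2) — ~p3 is true.
  20. (p7 | p4 | p5) — p5 is true.
  21. (p5 | ~p2 | p3) — p5 is true.
  22. (p7 | ~p5 | ~p4) — ~p4 is true.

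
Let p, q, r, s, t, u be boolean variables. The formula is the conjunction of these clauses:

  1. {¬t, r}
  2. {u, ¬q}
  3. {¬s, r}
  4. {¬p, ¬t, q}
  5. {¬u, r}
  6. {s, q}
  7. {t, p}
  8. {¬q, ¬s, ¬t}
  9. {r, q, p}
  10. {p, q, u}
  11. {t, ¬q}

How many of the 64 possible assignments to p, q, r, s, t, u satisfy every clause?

5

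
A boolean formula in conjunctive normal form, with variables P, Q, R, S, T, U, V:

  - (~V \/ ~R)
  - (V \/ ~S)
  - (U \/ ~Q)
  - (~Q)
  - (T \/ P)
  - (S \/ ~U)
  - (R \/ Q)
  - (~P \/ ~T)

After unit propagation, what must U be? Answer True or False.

(~Q) stands alone — Q = False.
In (Q \/ R), Q is now false; R must hold, so R = True.
(~V \/ ~R): since R = True, the clause reduces to (~V). V = False.
(~S \/ V) with V = False leaves only ~S, so S = False.
In (~U \/ S), S is now false; ~U must hold, so U = False.

False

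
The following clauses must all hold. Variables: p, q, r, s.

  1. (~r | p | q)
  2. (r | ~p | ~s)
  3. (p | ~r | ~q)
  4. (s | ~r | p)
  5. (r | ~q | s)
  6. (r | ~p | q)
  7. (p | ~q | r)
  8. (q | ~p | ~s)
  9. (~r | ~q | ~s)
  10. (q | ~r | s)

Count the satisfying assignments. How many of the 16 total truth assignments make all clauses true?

3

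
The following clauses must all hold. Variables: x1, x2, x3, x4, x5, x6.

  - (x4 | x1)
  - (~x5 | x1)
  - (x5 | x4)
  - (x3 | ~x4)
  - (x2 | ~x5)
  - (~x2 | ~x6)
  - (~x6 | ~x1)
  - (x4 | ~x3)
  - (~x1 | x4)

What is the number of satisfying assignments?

6

Satisfying assignments:
  x1=0 x2=0 x3=1 x4=1 x5=0 x6=0
  x1=0 x2=0 x3=1 x4=1 x5=0 x6=1
  x1=0 x2=1 x3=1 x4=1 x5=0 x6=0
  x1=1 x2=0 x3=1 x4=1 x5=0 x6=0
  x1=1 x2=1 x3=1 x4=1 x5=0 x6=0
  x1=1 x2=1 x3=1 x4=1 x5=1 x6=0
Count: 6.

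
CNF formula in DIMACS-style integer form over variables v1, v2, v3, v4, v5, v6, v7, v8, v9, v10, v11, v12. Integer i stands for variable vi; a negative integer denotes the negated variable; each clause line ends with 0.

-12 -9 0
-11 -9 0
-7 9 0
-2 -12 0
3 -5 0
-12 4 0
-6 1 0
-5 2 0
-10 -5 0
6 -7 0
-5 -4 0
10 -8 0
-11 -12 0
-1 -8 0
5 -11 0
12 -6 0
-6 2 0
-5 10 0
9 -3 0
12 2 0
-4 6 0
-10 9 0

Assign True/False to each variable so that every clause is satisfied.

Pure literal: v7 appears only negated; assign v7 = False.
v8 occurs only negated in the remaining clauses — set v8 = False.
Branch on v1: take v1 = True.
Branch on v2: take v2 = True.
  then v12 is forced to False.
  then v6 is forced to False.
  then v4 is forced to False.
Try v3 = False.
  then v5 is forced to False.
  then v11 is forced to False.
The remaining clauses are satisfied by v9 = True, v10 = False.
Check each clause:
  1. (~v9 \/ ~v12) — ~v12 is true.
  2. (~v9 \/ ~v11) — ~v11 is true.
  3. (v9 \/ ~v7) — ~v7 is true.
  4. (~v2 \/ ~v12) — ~v12 is true.
  5. (v3 \/ ~v5) — ~v5 is true.
  6. (~v12 \/ v4) — ~v12 is true.
  7. (~v6 \/ v1) — v1 is true.
  8. (~v5 \/ v2) — v2 is true.
  9. (~v5 \/ ~v10) — ~v5 is true.
  10. (v6 \/ ~v7) — ~v7 is true.
  11. (~v5 \/ ~v4) — ~v5 is true.
  12. (~v8 \/ v10) — ~v8 is true.
  13. (~v11 \/ ~v12) — ~v12 is true.
  14. (~v8 \/ ~v1) — ~v8 is true.
  15. (~v11 \/ v5) — ~v11 is true.
  16. (~v6 \/ v12) — ~v6 is true.
  17. (v2 \/ ~v6) — v2 is true.
  18. (~v5 \/ v10) — ~v5 is true.
  19. (~v3 \/ v9) — v9 is true.
  20. (v12 \/ v2) — v2 is true.
  21. (v6 \/ ~v4) — ~v4 is true.
  22. (~v10 \/ v9) — v9 is true.

v1 = True, v2 = True, v3 = False, v4 = False, v5 = False, v6 = False, v7 = False, v8 = False, v9 = True, v10 = False, v11 = False, v12 = False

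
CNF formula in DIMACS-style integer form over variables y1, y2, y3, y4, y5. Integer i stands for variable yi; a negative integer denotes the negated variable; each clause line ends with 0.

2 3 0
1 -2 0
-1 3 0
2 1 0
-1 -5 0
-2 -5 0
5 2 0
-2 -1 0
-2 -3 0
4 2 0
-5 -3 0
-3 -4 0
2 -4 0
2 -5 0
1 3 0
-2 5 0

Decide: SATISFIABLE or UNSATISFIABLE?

UNSATISFIABLE

y2 = True:
  propagation gives y1=True; an empty clause results — contradiction.
y2 = False:
  propagation gives y3=True, y1=True, y5=False; an empty clause results — contradiction.
Every branch closes, so no satisfying assignment exists.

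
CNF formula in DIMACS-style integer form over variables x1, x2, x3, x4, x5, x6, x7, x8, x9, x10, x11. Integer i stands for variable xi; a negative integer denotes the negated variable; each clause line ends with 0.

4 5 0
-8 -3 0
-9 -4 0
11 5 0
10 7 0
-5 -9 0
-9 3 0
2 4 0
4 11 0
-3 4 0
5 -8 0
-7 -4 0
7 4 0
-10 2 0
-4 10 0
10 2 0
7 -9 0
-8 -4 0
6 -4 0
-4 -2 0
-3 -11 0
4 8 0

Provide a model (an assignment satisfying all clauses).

x1=False, x2=True, x3=False, x4=False, x5=True, x6=True, x7=True, x8=True, x9=False, x10=False, x11=True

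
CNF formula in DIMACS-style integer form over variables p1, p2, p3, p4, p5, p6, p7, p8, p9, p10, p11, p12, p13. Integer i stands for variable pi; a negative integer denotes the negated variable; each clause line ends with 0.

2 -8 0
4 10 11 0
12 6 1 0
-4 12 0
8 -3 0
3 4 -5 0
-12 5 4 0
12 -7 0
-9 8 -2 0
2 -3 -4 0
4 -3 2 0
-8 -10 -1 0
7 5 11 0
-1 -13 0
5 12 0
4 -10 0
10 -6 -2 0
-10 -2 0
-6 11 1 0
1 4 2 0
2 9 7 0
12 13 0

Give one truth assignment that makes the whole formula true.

p1 = 0, p2 = 1, p3 = 0, p4 = 1, p5 = 1, p6 = 0, p7 = 0, p8 = 0, p9 = 0, p10 = 0, p11 = 1, p12 = 1, p13 = 0

Pure literal: p11 appears only positively; assign p11 = True.
Try p1 = False.
Branch on p2: take p2 = True.
  then p10 is forced to False.
  then p6 is forced to False.
  then p12 is forced to True.
The remaining clauses are satisfied by p3 = False, p4 = True, p5 = True, p7 = False, p8 = False, p9 = False, p13 = False.
Every clause has at least one true literal under this assignment.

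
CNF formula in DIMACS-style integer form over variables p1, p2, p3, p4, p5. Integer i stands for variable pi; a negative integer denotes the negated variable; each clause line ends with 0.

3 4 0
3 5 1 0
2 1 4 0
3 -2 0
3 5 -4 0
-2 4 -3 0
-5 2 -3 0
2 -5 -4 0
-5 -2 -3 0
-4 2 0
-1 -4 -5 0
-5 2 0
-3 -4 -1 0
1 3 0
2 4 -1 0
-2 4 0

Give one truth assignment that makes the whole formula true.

Set p1 = False and propagate.
  then p3 is forced to True.
For the remaining variables, p2 = True, p4 = True, p5 = False works.

p1=F  p2=T  p3=T  p4=T  p5=F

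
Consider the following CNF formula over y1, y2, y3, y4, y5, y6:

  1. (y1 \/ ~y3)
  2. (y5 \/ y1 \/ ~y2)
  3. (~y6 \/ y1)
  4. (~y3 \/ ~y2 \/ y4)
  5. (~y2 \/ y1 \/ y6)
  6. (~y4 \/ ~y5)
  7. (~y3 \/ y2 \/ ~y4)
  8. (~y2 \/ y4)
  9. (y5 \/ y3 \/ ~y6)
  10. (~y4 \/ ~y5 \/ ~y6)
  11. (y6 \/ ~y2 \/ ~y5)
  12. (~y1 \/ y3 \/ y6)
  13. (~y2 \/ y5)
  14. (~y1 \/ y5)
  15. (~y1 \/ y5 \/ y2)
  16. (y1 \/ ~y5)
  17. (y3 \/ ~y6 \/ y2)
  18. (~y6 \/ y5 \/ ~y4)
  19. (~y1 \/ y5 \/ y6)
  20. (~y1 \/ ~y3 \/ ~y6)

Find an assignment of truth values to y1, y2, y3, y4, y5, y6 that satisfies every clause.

Set y1 = False and propagate.
  then y3 is forced to False.
  then y6 is forced to False.
  then y2 is forced to False.
  then y5 is forced to False.
y4 is now unconstrained; take y4 = True.

y1=F  y2=F  y3=F  y4=T  y5=F  y6=F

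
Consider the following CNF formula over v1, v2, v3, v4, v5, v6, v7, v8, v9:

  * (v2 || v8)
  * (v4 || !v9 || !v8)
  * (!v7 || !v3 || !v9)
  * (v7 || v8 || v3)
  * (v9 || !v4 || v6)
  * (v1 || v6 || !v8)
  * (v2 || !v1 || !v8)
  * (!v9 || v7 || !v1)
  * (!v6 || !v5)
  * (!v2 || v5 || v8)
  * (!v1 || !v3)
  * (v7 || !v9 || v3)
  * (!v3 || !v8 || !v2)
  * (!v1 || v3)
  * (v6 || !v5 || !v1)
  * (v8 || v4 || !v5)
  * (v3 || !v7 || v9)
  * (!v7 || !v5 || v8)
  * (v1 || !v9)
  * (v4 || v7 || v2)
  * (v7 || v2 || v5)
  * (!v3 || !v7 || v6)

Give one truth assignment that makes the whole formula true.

Try v1 = False.
  then v9 is forced to False.
The remaining clauses are satisfied by v2 = True, v3 = False, v4 = False, v5 = False, v6 = True, v7 = False, v8 = True.

v1=F, v2=T, v3=F, v4=F, v5=F, v6=T, v7=F, v8=T, v9=F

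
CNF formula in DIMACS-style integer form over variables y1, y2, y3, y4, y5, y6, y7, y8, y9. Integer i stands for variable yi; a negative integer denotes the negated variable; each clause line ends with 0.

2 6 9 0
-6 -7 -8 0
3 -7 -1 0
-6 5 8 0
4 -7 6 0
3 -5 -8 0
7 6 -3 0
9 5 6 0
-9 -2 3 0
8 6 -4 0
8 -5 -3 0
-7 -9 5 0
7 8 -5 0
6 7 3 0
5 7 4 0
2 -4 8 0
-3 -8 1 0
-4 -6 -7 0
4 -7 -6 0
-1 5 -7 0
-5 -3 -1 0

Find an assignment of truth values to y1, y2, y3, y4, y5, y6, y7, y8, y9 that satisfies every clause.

y1=False, y2=False, y3=False, y4=True, y5=False, y6=True, y7=False, y8=True, y9=True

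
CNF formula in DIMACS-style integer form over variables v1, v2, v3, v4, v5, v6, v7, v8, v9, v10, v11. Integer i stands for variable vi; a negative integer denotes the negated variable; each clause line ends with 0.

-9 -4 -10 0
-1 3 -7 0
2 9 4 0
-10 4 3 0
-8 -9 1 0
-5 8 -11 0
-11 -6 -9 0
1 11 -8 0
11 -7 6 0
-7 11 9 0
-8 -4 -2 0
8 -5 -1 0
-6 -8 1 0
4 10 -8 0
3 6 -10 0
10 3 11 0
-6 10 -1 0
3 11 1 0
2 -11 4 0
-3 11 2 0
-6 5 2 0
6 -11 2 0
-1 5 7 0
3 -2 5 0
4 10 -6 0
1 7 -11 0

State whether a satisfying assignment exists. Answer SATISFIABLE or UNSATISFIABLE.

SATISFIABLE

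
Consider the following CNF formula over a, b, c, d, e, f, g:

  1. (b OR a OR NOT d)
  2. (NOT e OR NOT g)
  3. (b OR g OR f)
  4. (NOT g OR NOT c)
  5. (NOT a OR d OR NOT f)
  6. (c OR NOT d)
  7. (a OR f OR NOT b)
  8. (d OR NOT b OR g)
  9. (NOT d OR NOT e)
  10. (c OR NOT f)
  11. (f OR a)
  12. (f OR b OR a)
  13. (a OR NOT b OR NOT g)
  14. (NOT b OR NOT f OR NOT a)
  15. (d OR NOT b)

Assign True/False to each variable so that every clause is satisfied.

a=T  b=F  c=F  d=F  e=F  f=F  g=T

Check each clause:
  1. (a OR NOT d OR b) — a is true.
  2. (NOT e OR NOT g) — NOT e is true.
  3. (g OR f OR b) — g is true.
  4. (NOT c OR NOT g) — NOT c is true.
  5. (d OR NOT a OR NOT f) — NOT f is true.
  6. (c OR NOT d) — NOT d is true.
  7. (f OR NOT b OR a) — a is true.
  8. (d OR g OR NOT b) — NOT b is true.
  9. (NOT e OR NOT d) — NOT e is true.
  10. (NOT f OR c) — NOT f is true.
  11. (f OR a) — a is true.
  12. (a OR f OR b) — a is true.
  13. (NOT b OR a OR NOT g) — NOT b is true.
  14. (NOT a OR NOT f OR NOT b) — NOT f is true.
  15. (d OR NOT b) — NOT b is true.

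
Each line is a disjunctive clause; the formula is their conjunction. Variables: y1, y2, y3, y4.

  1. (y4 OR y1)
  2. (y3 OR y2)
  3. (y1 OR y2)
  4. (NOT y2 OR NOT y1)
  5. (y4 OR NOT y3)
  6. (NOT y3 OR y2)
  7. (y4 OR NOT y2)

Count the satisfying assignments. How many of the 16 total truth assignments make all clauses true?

2

Satisfying assignments:
  y1=F y2=T y3=F y4=T
  y1=F y2=T y3=T y4=T
Count: 2.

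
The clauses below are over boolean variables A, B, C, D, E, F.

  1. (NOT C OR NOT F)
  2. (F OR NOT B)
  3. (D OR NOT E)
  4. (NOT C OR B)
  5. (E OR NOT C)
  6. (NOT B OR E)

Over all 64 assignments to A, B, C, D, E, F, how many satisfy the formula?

14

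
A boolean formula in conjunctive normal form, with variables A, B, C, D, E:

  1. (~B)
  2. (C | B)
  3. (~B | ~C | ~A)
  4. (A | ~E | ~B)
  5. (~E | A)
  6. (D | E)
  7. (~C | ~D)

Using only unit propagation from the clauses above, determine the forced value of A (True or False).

True

(~B) is a unit clause: B = False.
In (C | B), B is now false; C must hold, so C = True.
In (~C | ~D), ~C is now false; ~D must hold, so D = False.
From (D | E) and D = False: E = True.
(A | ~E): since E = True, the clause reduces to (A). A = True.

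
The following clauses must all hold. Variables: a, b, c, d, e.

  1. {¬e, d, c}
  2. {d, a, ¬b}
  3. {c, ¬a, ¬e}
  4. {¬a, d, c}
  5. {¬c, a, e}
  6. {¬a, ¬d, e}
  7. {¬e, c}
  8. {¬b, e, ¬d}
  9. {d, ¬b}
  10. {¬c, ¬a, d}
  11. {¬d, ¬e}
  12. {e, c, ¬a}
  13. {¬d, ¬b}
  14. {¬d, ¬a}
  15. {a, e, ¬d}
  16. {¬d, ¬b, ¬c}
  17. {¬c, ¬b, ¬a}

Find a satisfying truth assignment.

a=False, b=False, c=True, d=False, e=True

Pure literal: b appears only negated; assign b = False.
Try a = False.
Set c = True and propagate.
  then e is forced to True.
  then d is forced to False.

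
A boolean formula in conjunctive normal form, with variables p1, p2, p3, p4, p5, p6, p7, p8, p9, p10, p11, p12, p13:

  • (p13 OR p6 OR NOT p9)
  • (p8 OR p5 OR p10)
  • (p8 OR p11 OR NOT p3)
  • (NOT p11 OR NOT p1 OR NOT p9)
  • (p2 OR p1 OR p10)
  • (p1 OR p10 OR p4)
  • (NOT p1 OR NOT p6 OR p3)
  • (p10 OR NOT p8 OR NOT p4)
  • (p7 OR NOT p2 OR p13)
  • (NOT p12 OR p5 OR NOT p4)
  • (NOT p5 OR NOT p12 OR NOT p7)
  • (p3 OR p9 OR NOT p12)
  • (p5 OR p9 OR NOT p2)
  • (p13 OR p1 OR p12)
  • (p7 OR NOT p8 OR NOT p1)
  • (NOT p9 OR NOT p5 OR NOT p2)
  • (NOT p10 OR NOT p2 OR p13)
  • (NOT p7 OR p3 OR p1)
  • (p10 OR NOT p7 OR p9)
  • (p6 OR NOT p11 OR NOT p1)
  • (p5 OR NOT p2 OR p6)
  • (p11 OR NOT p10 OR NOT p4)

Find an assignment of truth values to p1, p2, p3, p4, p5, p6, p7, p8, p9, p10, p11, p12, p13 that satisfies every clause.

p1=False, p2=False, p3=True, p4=False, p5=True, p6=True, p7=True, p8=True, p9=False, p10=True, p11=False, p12=False, p13=True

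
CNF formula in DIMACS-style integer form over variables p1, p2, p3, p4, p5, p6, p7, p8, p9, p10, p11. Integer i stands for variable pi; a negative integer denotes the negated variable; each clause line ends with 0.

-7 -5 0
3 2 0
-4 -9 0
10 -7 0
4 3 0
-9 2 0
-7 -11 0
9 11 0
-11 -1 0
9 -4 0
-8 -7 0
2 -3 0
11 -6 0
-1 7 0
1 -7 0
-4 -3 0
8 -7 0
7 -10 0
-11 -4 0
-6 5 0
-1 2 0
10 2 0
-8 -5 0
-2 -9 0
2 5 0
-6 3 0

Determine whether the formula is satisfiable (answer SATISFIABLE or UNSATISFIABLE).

Pure literal: p6 appears only negated; assign p6 = False.
Set p1 = False and propagate.
  then p7 is forced to False.
  then p10 is forced to False.
  then p2 is forced to True.
  then p9 is forced to False.
  then p11 is forced to True.
  then p4 is forced to False.
  then p3 is forced to True.
Branch on p5: take p5 = False.
p8 is now unconstrained; take p8 = False.
So p1 = False, p2 = True, p3 = True, p4 = False, p5 = False, p6 = False, p7 = False, p8 = False, p9 = False, p10 = False, p11 = True is a satisfying assignment.

SATISFIABLE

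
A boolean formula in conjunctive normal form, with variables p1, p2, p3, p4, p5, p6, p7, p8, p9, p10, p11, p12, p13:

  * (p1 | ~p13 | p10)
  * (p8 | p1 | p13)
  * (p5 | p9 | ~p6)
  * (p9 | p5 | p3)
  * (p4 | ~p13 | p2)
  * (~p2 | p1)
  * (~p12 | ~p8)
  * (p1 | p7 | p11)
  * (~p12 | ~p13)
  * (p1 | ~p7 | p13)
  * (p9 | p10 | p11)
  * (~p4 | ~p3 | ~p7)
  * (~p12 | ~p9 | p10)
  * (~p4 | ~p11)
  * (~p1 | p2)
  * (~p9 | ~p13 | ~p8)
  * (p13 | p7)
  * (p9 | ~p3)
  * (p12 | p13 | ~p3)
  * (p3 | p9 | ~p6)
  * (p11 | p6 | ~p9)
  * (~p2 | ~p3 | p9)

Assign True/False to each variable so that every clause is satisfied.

Pure literal: p5 appears only positively; assign p5 = True.
Try p1 = True.
  then p2 is forced to True.
Try p3 = False.
For the remaining variables, p4 = False, p6 = True, p7 = False, p8 = False, p9 = True, p10 = False, p11 = True, p12 = False, p13 = True works.

p1 = True, p2 = True, p3 = False, p4 = False, p5 = True, p6 = True, p7 = False, p8 = False, p9 = True, p10 = False, p11 = True, p12 = False, p13 = True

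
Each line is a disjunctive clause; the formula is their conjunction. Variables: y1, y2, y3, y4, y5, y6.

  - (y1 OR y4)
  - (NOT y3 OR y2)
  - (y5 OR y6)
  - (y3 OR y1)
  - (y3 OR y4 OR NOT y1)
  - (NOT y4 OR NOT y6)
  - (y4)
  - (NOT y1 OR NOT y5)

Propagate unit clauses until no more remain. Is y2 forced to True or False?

(y4) stands alone — y4 = True.
From (NOT y6 OR NOT y4) and y4 = True: y6 = False.
From (y6 OR y5) and y6 = False: y5 = True.
From (NOT y5 OR NOT y1) and y5 = True: y1 = False.
(y1 OR y3): since y1 = False, the clause reduces to (y3). y3 = True.
From (y2 OR NOT y3) and y3 = True: y2 = True.

True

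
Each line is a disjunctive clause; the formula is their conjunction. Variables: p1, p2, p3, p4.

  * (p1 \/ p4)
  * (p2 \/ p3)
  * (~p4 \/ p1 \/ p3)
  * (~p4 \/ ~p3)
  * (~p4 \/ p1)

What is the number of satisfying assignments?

4

Satisfying assignments:
  p1=1 p2=0 p3=1 p4=0
  p1=1 p2=1 p3=0 p4=0
  p1=1 p2=1 p3=0 p4=1
  p1=1 p2=1 p3=1 p4=0
That's 4 in total.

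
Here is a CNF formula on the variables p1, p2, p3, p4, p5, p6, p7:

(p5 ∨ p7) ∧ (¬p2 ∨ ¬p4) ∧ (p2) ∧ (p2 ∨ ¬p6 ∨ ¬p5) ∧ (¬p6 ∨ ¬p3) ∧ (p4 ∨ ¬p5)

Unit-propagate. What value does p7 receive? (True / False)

(p2) is a unit clause: p2 = True.
(¬p2 ∨ ¬p4): since p2 = True, the clause reduces to (¬p4). p4 = False.
(¬p5 ∨ p4) with p4 = False leaves only ¬p5, so p5 = False.
From (p5 ∨ p7) and p5 = False: p7 = True.

True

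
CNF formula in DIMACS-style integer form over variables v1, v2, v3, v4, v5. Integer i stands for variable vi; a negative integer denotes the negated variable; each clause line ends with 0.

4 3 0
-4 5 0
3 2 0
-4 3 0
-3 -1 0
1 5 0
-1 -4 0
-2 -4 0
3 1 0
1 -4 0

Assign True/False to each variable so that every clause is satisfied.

v1=F, v2=F, v3=T, v4=F, v5=T

v5 occurs only positively in the remaining clauses — set v5 = True.
Branch on v1: take v1 = False.
  then v3 is forced to True.
  then v4 is forced to False.
v2 is now unconstrained; take v2 = False.
Every clause has at least one true literal under this assignment.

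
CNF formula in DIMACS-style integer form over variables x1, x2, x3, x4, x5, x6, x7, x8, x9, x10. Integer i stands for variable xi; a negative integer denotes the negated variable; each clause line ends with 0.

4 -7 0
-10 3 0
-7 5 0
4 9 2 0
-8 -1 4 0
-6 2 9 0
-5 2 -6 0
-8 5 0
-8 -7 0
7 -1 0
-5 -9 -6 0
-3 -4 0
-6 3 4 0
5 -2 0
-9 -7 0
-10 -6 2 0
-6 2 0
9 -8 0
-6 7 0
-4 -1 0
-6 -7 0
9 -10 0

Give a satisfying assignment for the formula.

x1 = 0, x2 = 0, x3 = 0, x4 = 1, x5 = 1, x6 = 0, x7 = 0, x8 = 1, x9 = 1, x10 = 0

Check each clause:
  1. (x4 \/ ~x7) — ~x7 is true.
  2. (~x10 \/ x3) — ~x10 is true.
  3. (x5 \/ ~x7) — ~x7 is true.
  4. (x4 \/ x2 \/ x9) — x9 is true.
  5. (x4 \/ ~x1 \/ ~x8) — x4 is true.
  6. (x2 \/ x9 \/ ~x6) — x9 is true.
  7. (~x6 \/ ~x5 \/ x2) — ~x6 is true.
  8. (~x8 \/ x5) — x5 is true.
  9. (~x8 \/ ~x7) — ~x7 is true.
  10. (~x1 \/ x7) — ~x1 is true.
  11. (~x5 \/ ~x9 \/ ~x6) — ~x6 is true.
  12. (~x4 \/ ~x3) — ~x3 is true.
  13. (x4 \/ x3 \/ ~x6) — ~x6 is true.
  14. (~x2 \/ x5) — x5 is true.
  15. (~x9 \/ ~x7) — ~x7 is true.
  16. (x2 \/ ~x6 \/ ~x10) — ~x6 is true.
  17. (x2 \/ ~x6) — ~x6 is true.
  18. (x9 \/ ~x8) — x9 is true.
  19. (x7 \/ ~x6) — ~x6 is true.
  20. (~x1 \/ ~x4) — ~x1 is true.
  21. (~x7 \/ ~x6) — ~x7 is true.
  22. (x9 \/ ~x10) — x9 is true.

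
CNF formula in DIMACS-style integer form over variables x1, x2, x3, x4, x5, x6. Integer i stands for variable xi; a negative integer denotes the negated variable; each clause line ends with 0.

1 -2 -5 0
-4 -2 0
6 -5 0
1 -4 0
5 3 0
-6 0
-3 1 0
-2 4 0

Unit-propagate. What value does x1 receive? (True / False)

(NOT x6) stands alone — x6 = False.
In (x6 OR NOT x5), x6 is now false; NOT x5 must hold, so x5 = False.
In (x5 OR x3), x5 is now false; x3 must hold, so x3 = True.
(NOT x3 OR x1) with x3 = True leaves only x1, so x1 = True.

True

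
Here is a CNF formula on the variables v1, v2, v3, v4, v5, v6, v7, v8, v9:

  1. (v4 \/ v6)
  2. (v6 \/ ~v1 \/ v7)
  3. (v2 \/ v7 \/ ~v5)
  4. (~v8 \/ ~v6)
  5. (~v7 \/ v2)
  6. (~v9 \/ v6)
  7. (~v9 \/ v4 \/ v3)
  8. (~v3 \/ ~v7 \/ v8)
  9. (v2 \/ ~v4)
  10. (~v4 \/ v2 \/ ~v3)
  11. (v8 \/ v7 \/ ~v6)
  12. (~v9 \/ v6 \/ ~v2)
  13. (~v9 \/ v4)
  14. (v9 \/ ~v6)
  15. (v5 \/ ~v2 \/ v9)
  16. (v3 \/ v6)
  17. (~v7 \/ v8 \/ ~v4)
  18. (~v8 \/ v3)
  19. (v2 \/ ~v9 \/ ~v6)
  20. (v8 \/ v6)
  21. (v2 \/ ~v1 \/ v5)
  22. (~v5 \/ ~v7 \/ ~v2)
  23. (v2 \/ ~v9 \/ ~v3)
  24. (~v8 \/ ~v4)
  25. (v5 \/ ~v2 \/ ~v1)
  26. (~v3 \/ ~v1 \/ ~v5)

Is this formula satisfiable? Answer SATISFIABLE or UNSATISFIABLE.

UNSATISFIABLE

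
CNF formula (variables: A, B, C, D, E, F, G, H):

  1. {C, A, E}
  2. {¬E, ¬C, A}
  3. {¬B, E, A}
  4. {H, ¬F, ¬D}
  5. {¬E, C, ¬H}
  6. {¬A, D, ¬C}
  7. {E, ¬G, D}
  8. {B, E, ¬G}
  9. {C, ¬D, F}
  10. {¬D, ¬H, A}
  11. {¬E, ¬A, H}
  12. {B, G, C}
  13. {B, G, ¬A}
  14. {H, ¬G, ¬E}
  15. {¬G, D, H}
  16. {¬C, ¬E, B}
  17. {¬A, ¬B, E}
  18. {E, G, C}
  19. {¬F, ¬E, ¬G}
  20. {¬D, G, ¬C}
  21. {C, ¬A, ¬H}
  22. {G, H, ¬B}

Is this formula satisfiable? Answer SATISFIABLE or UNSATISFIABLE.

SATISFIABLE

Try A = True.
For the remaining variables, B = True, C = True, D = True, E = True, F = False, G = True, H = True works.
So A=True, B=True, C=True, D=True, E=True, F=False, G=True, H=True is a satisfying assignment.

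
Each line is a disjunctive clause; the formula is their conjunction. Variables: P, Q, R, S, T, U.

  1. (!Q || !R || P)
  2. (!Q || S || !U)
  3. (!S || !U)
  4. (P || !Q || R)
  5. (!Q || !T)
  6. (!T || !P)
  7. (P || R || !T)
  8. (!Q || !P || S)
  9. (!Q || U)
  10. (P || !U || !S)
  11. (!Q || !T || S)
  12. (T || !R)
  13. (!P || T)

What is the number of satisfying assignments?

The models are:
  P=0 Q=0 R=0 S=0 T=0 U=0
  P=0 Q=0 R=0 S=0 T=0 U=1
  P=0 Q=0 R=0 S=1 T=0 U=0
  P=0 Q=0 R=1 S=0 T=1 U=0
  P=0 Q=0 R=1 S=0 T=1 U=1
  P=0 Q=0 R=1 S=1 T=1 U=0
Count: 6.

6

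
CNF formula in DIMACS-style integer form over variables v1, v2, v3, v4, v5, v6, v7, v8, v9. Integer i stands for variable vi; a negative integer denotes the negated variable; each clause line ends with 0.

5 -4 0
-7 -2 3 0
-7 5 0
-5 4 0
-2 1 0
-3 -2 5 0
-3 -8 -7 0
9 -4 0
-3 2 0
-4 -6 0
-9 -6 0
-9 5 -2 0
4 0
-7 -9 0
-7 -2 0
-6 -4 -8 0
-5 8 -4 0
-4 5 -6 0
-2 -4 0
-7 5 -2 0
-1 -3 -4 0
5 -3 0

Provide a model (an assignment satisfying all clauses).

v1=False  v2=False  v3=False  v4=True  v5=True  v6=False  v7=False  v8=True  v9=True

(v4) is a unit clause, so v4 = True.
Unit propagation: (v5) forces v5 = True.
(v9) is a unit clause, so v9 = True.
(~v6) is a unit clause, so v6 = False.
The clause (~v7) is unit: v7 must be False.
(v8) is a unit clause, so v8 = True.
The clause (~v2) is unit: v2 must be False.
The clause (~v3) is unit: v3 must be False.
v1 is now unconstrained; take v1 = False.
Every clause has at least one true literal under this assignment.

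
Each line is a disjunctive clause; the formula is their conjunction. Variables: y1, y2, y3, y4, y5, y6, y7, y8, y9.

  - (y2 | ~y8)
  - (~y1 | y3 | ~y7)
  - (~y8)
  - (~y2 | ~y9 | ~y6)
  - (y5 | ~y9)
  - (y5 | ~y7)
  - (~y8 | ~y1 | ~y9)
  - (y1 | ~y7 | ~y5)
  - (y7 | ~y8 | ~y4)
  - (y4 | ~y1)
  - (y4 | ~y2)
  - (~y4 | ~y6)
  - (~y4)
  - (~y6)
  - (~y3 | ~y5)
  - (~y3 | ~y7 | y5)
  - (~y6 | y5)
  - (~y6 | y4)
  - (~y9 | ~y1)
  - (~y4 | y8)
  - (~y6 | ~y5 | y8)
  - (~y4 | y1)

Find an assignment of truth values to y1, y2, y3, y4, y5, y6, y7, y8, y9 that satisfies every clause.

y1=F  y2=F  y3=T  y4=F  y5=F  y6=F  y7=F  y8=F  y9=F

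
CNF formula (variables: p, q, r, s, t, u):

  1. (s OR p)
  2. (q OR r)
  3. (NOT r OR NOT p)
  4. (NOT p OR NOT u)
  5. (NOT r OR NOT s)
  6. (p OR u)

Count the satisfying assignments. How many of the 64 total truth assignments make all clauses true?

6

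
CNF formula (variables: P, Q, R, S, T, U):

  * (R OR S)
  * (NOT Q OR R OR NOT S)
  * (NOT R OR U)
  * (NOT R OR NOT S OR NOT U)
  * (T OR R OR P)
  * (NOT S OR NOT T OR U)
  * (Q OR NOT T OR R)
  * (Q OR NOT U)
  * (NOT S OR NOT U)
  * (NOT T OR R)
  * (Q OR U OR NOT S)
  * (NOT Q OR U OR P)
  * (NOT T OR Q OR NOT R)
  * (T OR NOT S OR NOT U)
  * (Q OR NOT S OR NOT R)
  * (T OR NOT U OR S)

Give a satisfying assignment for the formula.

P = F, Q = T, R = T, S = F, T = T, U = T

Branch on P: take P = False.
Branch on Q: take Q = True.
  then U is forced to True.
  then S is forced to False.
  then R is forced to True.
  then T is forced to True.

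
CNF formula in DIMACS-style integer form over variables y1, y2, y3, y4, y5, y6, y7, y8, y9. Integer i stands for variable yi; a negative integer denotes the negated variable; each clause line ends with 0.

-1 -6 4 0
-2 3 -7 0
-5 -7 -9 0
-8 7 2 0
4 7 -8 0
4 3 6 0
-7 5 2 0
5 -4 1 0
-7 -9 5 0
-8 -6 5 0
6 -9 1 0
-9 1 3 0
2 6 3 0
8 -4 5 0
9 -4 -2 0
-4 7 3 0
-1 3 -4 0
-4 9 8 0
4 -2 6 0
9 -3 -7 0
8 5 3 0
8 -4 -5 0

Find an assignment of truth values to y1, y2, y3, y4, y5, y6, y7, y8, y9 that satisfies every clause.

y1=1, y2=1, y3=1, y4=1, y5=0, y6=0, y7=0, y8=1, y9=1

Try y1 = True.
The remaining clauses are satisfied by y2 = True, y3 = True, y4 = True, y5 = False, y6 = False, y7 = False, y8 = True, y9 = True.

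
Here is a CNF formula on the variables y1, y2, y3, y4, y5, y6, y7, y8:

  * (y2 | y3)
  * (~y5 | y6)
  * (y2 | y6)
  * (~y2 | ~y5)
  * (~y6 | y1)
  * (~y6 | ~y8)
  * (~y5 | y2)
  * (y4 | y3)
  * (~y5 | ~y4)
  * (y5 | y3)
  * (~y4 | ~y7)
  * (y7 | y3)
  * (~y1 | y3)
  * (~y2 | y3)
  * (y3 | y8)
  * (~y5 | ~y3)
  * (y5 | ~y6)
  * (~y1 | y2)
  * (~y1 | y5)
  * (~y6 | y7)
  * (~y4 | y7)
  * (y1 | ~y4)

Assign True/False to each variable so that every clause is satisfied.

Branch on y1: take y1 = False.
  then y6 is forced to False.
  then y5 is forced to False.
  then y2 is forced to True.
  then y3 is forced to True.
  then y4 is forced to False.
y7, y8 are now unconstrained; take y7 = False, y8 = True.
Every clause has at least one true literal under this assignment.

y1=F, y2=T, y3=T, y4=F, y5=F, y6=F, y7=F, y8=T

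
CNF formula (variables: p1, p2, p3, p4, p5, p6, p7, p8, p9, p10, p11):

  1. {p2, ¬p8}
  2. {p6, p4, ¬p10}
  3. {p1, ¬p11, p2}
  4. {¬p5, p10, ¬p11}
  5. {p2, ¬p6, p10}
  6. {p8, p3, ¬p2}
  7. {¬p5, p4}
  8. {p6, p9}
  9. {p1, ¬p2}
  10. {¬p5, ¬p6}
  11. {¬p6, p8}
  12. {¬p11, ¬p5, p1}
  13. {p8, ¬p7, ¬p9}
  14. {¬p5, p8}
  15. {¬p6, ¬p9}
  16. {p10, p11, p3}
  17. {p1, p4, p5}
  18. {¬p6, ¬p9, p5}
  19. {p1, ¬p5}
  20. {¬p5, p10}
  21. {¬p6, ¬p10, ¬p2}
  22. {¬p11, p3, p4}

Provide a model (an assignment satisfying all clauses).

p1=T  p2=F  p3=F  p4=T  p5=F  p6=F  p7=F  p8=F  p9=T  p10=T  p11=T

p1 occurs only positively in the remaining clauses — set p1 = True.
p4 occurs only positively in the remaining clauses — set p4 = True.
Try p2 = False.
  then p8 is forced to False.
  then p6 is forced to False.
  then p9 is forced to True.
  then p7 is forced to False.
  then p5 is forced to False.
For the remaining variables, p3 = False, p10 = True, p11 = True works.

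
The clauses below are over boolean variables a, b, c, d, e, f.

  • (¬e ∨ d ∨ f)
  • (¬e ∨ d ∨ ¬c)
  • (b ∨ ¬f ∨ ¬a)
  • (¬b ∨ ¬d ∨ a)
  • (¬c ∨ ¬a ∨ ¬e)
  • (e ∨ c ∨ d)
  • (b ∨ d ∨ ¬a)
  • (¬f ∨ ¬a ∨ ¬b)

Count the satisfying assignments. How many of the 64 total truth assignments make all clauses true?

21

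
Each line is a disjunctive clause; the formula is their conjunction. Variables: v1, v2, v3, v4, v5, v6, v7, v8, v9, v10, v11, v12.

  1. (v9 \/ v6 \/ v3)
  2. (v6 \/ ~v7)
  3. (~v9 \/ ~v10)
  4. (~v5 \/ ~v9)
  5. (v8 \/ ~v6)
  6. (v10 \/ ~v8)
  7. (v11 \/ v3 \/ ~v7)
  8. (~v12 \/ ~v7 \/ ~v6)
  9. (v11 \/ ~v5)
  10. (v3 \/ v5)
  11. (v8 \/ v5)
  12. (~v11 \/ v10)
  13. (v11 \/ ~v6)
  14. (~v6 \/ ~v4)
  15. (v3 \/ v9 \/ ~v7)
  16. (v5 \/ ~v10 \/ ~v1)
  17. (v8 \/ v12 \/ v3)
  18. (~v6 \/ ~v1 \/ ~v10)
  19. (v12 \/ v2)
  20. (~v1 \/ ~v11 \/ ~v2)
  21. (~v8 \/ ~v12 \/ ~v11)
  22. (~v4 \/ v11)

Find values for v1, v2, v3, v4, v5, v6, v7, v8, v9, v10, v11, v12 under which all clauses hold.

v1=False, v2=False, v3=True, v4=False, v5=True, v6=False, v7=False, v8=False, v9=False, v10=True, v11=True, v12=True

Check each clause:
  1. (v3 \/ v9 \/ v6) — v3 is true.
  2. (v6 \/ ~v7) — ~v7 is true.
  3. (~v10 \/ ~v9) — ~v9 is true.
  4. (~v5 \/ ~v9) — ~v9 is true.
  5. (v8 \/ ~v6) — ~v6 is true.
  6. (v10 \/ ~v8) — ~v8 is true.
  7. (v3 \/ v11 \/ ~v7) — v11 is true.
  8. (~v7 \/ ~v12 \/ ~v6) — ~v7 is true.
  9. (v11 \/ ~v5) — v11 is true.
  10. (v3 \/ v5) — v3 is true.
  11. (v8 \/ v5) — v5 is true.
  12. (v10 \/ ~v11) — v10 is true.
  13. (v11 \/ ~v6) — ~v6 is true.
  14. (~v4 \/ ~v6) — ~v6 is true.
  15. (~v7 \/ v9 \/ v3) — ~v7 is true.
  16. (~v1 \/ ~v10 \/ v5) — v5 is true.
  17. (v12 \/ v8 \/ v3) — v3 is true.
  18. (~v10 \/ ~v1 \/ ~v6) — ~v6 is true.
  19. (v2 \/ v12) — v12 is true.
  20. (~v1 \/ ~v11 \/ ~v2) — ~v1 is true.
  21. (~v11 \/ ~v12 \/ ~v8) — ~v8 is true.
  22. (~v4 \/ v11) — v11 is true.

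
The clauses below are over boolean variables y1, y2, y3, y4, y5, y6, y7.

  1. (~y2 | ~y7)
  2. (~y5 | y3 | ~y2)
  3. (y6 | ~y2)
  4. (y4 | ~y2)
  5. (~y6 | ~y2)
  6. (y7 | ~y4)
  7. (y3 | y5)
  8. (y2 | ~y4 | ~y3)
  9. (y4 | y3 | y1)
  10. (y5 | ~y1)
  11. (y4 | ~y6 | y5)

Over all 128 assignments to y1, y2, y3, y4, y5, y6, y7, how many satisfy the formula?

Split on y2, then y4.
  y2=1, y4=1: a clause becomes empty — 0.
  y2=1, y4=0: a clause becomes empty — 0.
  y2=0, y4=1: remaining (y1,y3,y5,y6,y7) ∈ {(0,0,1,0,1); (0,0,1,1,1); (1,0,1,0,1); (1,0,1,1,1)} — 4.
  y2=0, y4=0: y7 free; 7 ways for (y1,y3,y5,y6) × 2^1 = 14.
Total: 0 + 0 + 4 + 14 = 18.

18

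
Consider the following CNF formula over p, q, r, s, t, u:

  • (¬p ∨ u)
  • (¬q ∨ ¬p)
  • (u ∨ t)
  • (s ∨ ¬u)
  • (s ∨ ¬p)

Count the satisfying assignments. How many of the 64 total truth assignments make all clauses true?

20

Split on p, then u.
  p=T, u=T: remaining (q,r,s,t) ∈ {(F,F,T,F); (F,F,T,T); (F,T,T,F); (F,T,T,T)} — 4.
  p=T, u=F: a clause becomes empty — 0.
  p=F, u=T: forces s=T; q, r, t free → 2^3 = 8.
  p=F, u=F: forces t=T; q, r, s free → 2^3 = 8.
Total: 4 + 0 + 8 + 8 = 20.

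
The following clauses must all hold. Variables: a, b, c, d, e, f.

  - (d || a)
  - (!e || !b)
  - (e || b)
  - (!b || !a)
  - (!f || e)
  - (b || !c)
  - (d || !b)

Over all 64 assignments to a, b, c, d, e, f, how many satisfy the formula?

8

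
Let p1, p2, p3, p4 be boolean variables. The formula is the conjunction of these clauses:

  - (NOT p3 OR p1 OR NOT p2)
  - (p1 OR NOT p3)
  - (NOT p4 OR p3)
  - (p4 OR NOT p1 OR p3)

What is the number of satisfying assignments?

6

Satisfying assignments:
  p1=0 p2=0 p3=0 p4=0
  p1=0 p2=1 p3=0 p4=0
  p1=1 p2=0 p3=1 p4=0
  p1=1 p2=0 p3=1 p4=1
  p1=1 p2=1 p3=1 p4=0
  p1=1 p2=1 p3=1 p4=1
That's 6 in total.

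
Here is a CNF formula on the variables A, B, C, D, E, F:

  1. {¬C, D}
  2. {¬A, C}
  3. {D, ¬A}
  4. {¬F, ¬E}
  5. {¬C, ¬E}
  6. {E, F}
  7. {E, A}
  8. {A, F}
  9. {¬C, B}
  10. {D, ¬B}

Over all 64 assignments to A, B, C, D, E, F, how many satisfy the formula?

Satisfying assignments:
  A=T B=T C=T D=T E=F F=T
That's 1 in total.

1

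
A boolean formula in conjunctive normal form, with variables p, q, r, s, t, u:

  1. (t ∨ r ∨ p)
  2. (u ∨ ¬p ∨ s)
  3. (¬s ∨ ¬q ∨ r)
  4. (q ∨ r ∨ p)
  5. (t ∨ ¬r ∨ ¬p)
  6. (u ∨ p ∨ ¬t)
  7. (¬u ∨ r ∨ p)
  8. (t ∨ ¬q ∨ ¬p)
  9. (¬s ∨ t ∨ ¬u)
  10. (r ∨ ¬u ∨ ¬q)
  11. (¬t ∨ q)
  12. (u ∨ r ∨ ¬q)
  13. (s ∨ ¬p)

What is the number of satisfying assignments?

Split on p, then r.
  p=1, r=1: remaining (q,s,t,u) ∈ {(1,1,1,0); (1,1,1,1)} — 2.
  p=1, r=0: remaining (q,s,t,u) ∈ {(0,1,0,0)} — 1.
  p=0, r=1: 8 of the 16 assignments to (q,s,t,u) work.
  p=0, r=0: a clause becomes empty — 0.
Total: 2 + 1 + 8 + 0 = 11.

11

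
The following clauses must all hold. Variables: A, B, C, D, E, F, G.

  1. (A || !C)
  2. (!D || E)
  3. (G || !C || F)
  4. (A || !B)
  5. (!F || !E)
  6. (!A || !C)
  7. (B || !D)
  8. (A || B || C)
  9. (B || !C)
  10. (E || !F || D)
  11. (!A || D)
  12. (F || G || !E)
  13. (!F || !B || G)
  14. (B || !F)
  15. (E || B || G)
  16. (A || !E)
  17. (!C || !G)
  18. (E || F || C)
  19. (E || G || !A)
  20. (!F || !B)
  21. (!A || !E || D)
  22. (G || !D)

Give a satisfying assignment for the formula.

A=1  B=1  C=0  D=1  E=1  F=0  G=1

Check each clause:
  1. (A || !C) — A is true.
  2. (E || !D) — E is true.
  3. (F || G || !C) — !C is true.
  4. (!B || A) — A is true.
  5. (!F || !E) — !F is true.
  6. (!C || !A) — !C is true.
  7. (!D || B) — B is true.
  8. (C || B || A) — A is true.
  9. (!C || B) — B is true.
  10. (!F || D || E) — !F is true.
  11. (!A || D) — D is true.
  12. (G || !E || F) — G is true.
  13. (G || !B || !F) — !F is true.
  14. (!F || B) — !F is true.
  15. (G || B || E) — B is true.
  16. (!E || A) — A is true.
  17. (!G || !C) — !C is true.
  18. (C || F || E) — E is true.
  19. (E || G || !A) — E is true.
  20. (!B || !F) — !F is true.
  21. (D || !A || !E) — D is true.
  22. (!D || G) — G is true.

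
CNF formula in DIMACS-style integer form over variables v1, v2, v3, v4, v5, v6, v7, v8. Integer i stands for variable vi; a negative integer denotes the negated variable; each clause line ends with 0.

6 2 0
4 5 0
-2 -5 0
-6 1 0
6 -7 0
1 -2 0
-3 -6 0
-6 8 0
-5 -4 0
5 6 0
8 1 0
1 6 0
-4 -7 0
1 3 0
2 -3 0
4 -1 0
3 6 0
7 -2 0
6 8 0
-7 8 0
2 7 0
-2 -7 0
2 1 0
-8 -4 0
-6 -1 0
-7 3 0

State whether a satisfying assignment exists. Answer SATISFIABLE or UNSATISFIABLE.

UNSATISFIABLE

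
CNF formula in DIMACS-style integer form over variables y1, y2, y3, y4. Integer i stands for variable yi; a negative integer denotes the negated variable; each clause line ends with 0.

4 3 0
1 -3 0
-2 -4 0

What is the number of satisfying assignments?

5

The models are:
  y1=F y2=F y3=F y4=T
  y1=T y2=F y3=F y4=T
  y1=T y2=F y3=T y4=F
  y1=T y2=F y3=T y4=T
  y1=T y2=T y3=T y4=F
Count: 5.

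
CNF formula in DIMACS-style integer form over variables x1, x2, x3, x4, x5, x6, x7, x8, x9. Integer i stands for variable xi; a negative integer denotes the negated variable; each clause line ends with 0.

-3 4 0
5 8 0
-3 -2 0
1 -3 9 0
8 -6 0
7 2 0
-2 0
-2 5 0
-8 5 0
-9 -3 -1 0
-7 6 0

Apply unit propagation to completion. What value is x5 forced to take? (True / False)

True

(¬x2) stands alone — x2 = False.
(x7 ∨ x2): since x2 = False, the clause reduces to (x7). x7 = True.
(¬x7 ∨ x6): since x7 = True, the clause reduces to (x6). x6 = True.
(¬x6 ∨ x8) with x6 = True leaves only x8, so x8 = True.
(¬x8 ∨ x5) with x8 = True leaves only x5, so x5 = True.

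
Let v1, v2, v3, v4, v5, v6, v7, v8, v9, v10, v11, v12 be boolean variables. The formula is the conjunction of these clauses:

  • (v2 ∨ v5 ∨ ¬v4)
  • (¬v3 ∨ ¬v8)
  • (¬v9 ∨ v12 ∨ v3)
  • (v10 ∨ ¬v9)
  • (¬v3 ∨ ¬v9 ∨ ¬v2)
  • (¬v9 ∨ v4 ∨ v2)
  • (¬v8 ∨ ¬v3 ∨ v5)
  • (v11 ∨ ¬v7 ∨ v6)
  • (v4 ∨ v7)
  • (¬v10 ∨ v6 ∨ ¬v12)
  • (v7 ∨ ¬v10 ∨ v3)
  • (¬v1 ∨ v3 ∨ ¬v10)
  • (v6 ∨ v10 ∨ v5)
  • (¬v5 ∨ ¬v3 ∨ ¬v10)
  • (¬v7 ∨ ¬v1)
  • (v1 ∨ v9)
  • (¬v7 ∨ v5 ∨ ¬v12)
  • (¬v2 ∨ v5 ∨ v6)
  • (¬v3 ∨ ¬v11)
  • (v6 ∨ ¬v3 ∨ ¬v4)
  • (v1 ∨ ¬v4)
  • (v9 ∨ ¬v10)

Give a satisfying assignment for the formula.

v1 = T, v2 = T, v3 = F, v4 = T, v5 = T, v6 = T, v7 = F, v8 = F, v9 = F, v10 = F, v11 = T, v12 = T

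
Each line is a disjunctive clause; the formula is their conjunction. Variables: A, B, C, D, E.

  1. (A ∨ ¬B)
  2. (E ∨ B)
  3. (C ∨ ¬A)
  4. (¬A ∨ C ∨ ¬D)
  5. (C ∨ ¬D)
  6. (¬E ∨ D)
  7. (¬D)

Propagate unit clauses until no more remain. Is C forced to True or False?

True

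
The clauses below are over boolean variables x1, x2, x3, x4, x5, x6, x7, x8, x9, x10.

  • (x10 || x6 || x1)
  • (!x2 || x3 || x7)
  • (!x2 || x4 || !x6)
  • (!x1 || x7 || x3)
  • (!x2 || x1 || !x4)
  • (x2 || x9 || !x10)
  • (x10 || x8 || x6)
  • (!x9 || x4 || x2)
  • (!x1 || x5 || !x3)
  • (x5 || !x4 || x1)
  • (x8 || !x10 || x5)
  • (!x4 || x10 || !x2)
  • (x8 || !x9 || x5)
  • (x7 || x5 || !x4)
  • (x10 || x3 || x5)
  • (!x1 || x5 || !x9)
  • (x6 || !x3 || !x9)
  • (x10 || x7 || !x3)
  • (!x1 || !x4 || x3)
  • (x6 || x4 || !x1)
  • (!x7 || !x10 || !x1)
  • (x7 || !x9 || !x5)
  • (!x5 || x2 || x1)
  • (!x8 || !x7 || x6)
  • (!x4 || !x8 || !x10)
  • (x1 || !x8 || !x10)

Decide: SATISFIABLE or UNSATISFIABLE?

SATISFIABLE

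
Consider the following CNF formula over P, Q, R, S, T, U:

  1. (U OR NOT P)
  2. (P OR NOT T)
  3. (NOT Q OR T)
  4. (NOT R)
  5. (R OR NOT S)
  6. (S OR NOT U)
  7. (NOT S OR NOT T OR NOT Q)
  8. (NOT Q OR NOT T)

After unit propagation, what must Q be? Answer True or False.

False

(NOT R) stands alone — R = False.
(R OR NOT S): since R = False, the clause reduces to (NOT S). S = False.
In (NOT U OR S), S is now false; NOT U must hold, so U = False.
(U OR NOT P) with U = False leaves only NOT P, so P = False.
(NOT T OR P) with P = False leaves only NOT T, so T = False.
(NOT Q OR T): since T = False, the clause reduces to (NOT Q). Q = False.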